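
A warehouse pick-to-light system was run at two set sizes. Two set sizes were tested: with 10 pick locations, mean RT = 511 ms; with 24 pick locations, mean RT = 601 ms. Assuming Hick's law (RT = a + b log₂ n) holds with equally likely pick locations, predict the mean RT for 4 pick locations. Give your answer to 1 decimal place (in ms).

416.8 ms

Fit slope and intercept:
  b = (601 − 511) / (log₂ 24 − log₂ 10) = 90 / (4.5850 − 3.3219) = 71.257 ms/bit
  a = 511 − 71.257 × 3.3219 = 274.289 ms
Then RT(4) = 274.289 + 71.257 × log₂ 4 = 274.289 + 71.257 × 2 ≈ 416.803 ms.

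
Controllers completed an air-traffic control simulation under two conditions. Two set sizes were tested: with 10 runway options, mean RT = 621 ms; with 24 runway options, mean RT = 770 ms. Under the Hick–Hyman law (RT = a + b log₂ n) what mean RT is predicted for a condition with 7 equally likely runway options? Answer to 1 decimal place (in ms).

Fit slope and intercept:
  b = (770 − 621) / (log₂ 24 − log₂ 10) = 149 / (4.5850 − 3.3219) = 117.970 ms/bit
  a = 621 − 117.970 × 3.3219 = 229.113 ms
Then RT(7) = 229.113 + 117.970 × log₂ 7 = 229.113 + 117.970 × 2.8074 ≈ 560.296 ms.

560.3 ms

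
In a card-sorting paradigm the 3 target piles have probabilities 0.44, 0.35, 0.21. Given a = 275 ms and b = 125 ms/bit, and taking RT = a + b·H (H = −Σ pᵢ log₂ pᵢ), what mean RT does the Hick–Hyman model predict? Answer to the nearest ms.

H = 0.44·log₂(1/0.44) + 0.35·log₂(1/0.35) + 0.21·log₂(1/0.21) = 1.5241 bits.
RT = 275 + 125 × 1.5241 = 465.51 ms.

466 ms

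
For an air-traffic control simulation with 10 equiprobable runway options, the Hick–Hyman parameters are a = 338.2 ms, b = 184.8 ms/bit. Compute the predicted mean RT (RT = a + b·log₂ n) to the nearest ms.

log₂(10) = 3.3219 bits, so RT = 338.2 + 184.8 × 3.3219 ≈ 952.092 ms.

952 ms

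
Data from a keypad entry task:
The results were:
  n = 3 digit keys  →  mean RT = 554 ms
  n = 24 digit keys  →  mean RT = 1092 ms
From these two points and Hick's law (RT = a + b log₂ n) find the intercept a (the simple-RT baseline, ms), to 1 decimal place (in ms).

269.8 ms

The slope on a log₂ axis is (1092 − 554) / (4.5850 − 1.5850) = 179.333 ms/bit.
Intercept: a = 554 − 179.333·log₂(3) = 269.763 ms.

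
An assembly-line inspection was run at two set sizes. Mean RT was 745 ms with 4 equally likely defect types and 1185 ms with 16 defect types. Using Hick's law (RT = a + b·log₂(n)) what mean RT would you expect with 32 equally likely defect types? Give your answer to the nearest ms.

With log₂ n on the abscissa the relation is linear; from the two conditions:
  b = (1185 − 745) / (log₂ 16 − log₂ 4) = 440 / (4 − 2) = 220 ms/bit
  a = 745 − 220 × 2 = 305 ms
Then RT(32) = 305 + 220 × log₂ 32 = 305 + 220 × 5 ≈ 1405.000 ms.

1405 ms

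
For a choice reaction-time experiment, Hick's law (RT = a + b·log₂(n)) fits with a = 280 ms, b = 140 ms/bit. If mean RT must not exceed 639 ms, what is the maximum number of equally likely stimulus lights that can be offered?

Information budget: (639 − 280)/140 = 2.5643 bits, so n ≤ 2^2.5643 = 5.915 → at most 5.

5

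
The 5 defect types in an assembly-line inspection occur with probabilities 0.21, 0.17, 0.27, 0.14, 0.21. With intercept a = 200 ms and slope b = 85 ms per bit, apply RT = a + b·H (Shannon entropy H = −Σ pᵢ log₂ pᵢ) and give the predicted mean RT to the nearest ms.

394 ms

H = 0.21·log₂(1/0.21) + 0.17·log₂(1/0.17) + 0.27·log₂(1/0.27) + 0.14·log₂(1/0.14) + 0.21·log₂(1/0.21) = 2.2874 bits.
RT = 200 + 85 × 2.2874 = 394.43 ms.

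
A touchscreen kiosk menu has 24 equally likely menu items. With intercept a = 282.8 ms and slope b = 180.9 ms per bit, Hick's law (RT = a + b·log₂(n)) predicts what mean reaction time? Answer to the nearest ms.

log₂(24) = 4.5850 bits, so RT = 282.8 + 180.9 × 4.5850 ≈ 1112.220 ms.

1112 ms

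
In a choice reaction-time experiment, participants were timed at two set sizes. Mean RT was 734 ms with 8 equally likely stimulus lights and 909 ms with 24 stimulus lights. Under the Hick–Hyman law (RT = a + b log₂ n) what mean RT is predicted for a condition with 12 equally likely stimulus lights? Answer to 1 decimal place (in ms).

798.6 ms

RT is linear in log₂ n, so two points fix the line:
  b = (909 − 734) / (log₂ 24 − log₂ 8) = 175 / (4.5850 − 3) = 110.413 ms/bit
  a = 734 − 110.413 × 3 = 402.762 ms
Then RT(12) = 402.762 + 110.413 × log₂ 12 = 402.762 + 110.413 × 3.5850 ≈ 798.587 ms.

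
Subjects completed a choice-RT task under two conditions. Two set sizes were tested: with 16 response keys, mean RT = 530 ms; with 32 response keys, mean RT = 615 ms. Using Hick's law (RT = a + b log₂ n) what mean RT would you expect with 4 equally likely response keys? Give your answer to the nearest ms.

Solve the two-equation system in a and b:
  b = (615 − 530) / (log₂ 32 − log₂ 16) = 85 / (5 − 4) = 85 ms/bit
  a = 530 − 85 × 4 = 190 ms
Then RT(4) = 190 + 85 × log₂ 4 = 190 + 85 × 2 ≈ 360.000 ms.

360 ms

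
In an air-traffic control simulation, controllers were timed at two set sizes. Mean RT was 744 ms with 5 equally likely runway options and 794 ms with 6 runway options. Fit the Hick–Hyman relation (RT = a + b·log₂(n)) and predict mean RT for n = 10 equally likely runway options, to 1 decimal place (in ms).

934.1 ms

Solve the two-equation system in a and b:
  b = (794 − 744) / (log₂ 6 − log₂ 5) = 50 / (2.5850 − 2.3219) = 190.089 ms/bit
  a = 744 − 190.089 × 2.3219 = 302.627 ms
Then RT(10) = 302.627 + 190.089 × log₂ 10 = 302.627 + 190.089 × 3.3219 ≈ 934.089 ms.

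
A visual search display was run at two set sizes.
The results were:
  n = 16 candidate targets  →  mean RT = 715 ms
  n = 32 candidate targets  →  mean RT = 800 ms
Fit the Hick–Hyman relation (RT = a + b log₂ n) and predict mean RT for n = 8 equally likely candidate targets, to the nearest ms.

630 ms

Solve the two-equation system in a and b:
  b = (800 − 715) / (log₂ 32 − log₂ 16) = 85 / (5 − 4) = 85 ms/bit
  a = 715 − 85 × 4 = 375 ms
Then RT(8) = 375 + 85 × log₂ 8 = 375 + 85 × 3 ≈ 630.000 ms.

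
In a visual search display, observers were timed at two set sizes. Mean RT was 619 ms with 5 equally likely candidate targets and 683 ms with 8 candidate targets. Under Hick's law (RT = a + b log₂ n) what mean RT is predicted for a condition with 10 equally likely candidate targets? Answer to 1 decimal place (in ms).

Fit slope and intercept:
  b = (683 − 619) / (log₂ 8 − log₂ 5) = 64 / (3 − 2.3219) = 94.385 ms/bit
  a = 619 − 94.385 × 2.3219 = 399.844 ms
Then RT(10) = 399.844 + 94.385 × log₂ 10 = 399.844 + 94.385 × 3.3219 ≈ 713.385 ms.

713.4 ms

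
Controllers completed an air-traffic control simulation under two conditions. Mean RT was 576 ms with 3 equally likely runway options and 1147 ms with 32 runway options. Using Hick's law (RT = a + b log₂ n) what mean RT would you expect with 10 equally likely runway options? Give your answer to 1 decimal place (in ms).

RT is linear in log₂ n, so two points fix the line:
  b = (1147 − 576) / (log₂ 32 − log₂ 3) = 571 / (5 − 1.5850) = 167.202 ms/bit
  a = 576 − 167.202 × 1.5850 = 310.992 ms
Then RT(10) = 310.992 + 167.202 × log₂ 10 = 310.992 + 167.202 × 3.3219 ≈ 866.424 ms.

866.4 ms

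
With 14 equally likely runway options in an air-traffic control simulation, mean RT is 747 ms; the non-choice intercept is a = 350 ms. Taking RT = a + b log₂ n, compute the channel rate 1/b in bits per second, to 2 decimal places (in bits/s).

b = (747 − 350)/log₂ 14 = 397/3.8074 = 104.272 ms per bit = 0.10427 s/bit; the reciprocal is 9.590 bits/s.

9.59 bits/s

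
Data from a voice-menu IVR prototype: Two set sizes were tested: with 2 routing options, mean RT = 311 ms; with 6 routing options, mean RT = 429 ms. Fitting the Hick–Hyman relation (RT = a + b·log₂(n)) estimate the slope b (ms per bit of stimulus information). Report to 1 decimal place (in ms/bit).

74.4 ms/bit

b = (RT₂ − RT₁)/(log₂ n₂ − log₂ n₁) = (429 − 311)/(2.5850 − 1) = 74.450 ms/bit.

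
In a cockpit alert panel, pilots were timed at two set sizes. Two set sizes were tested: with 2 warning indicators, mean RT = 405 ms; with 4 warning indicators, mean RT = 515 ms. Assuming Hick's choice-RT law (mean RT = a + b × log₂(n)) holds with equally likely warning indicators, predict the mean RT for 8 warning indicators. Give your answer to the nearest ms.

With log₂ n on the abscissa the relation is linear; from the two conditions:
  b = (515 − 405) / (log₂ 4 − log₂ 2) = 110 / (2 − 1) = 110 ms/bit
  a = 405 − 110 × 1 = 295 ms
Then RT(8) = 295 + 110 × log₂ 8 = 295 + 110 × 3 ≈ 625.000 ms.

625 ms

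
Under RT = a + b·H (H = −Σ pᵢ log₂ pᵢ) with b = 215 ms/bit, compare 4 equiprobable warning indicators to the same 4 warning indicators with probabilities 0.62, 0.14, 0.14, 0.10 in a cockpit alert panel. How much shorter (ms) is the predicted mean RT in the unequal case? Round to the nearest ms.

96 ms

Equiprobable entropy H₀ = log₂ 4 = 2.0000 bits.
Skewed entropy H = −Σ pᵢ log₂ pᵢ = 1.5540 bits.
ΔRT = b·(H₀ − H) = 215 × 0.4460 = 95.89 ms.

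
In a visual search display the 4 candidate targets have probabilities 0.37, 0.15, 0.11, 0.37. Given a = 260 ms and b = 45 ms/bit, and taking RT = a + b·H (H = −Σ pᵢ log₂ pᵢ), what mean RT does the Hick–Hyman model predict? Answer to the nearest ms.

342 ms

H = 0.37·log₂(1/0.37) + 0.15·log₂(1/0.15) + 0.11·log₂(1/0.11) + 0.37·log₂(1/0.37) = 1.8223 bits.
RT = 260 + 45 × 1.8223 = 342.00 ms.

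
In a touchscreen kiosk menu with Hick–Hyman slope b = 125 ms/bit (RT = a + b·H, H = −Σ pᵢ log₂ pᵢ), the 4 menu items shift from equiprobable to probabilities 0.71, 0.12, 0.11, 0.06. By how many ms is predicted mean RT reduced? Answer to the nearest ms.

86 ms

Equiprobable entropy H₀ = log₂ 4 = 2.0000 bits.
Skewed entropy H = −Σ pᵢ log₂ pᵢ = 1.3117 bits.
ΔRT = b·(H₀ − H) = 125 × 0.6883 = 86.04 ms.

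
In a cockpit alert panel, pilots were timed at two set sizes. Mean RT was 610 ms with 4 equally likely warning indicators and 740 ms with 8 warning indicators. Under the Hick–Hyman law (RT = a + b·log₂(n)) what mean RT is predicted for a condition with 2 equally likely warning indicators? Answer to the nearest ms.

With log₂ n on the abscissa the relation is linear; from the two conditions:
  b = (740 − 610) / (log₂ 8 − log₂ 4) = 130 / (3 − 2) = 130 ms/bit
  a = 610 − 130 × 2 = 350 ms
Then RT(2) = 350 + 130 × log₂ 2 = 350 + 130 × 1 ≈ 480.000 ms.

480 ms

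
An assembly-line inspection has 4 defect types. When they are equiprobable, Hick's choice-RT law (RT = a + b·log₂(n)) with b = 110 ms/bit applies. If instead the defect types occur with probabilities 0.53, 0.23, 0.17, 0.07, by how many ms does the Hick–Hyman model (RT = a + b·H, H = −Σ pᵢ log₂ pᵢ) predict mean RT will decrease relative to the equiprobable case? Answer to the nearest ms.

36 ms

Equiprobable entropy H₀ = log₂ 4 = 2.0000 bits.
Skewed entropy H = −Σ pᵢ log₂ pᵢ = 1.6763 bits.
ΔRT = b·(H₀ − H) = 110 × 0.3237 = 35.61 ms.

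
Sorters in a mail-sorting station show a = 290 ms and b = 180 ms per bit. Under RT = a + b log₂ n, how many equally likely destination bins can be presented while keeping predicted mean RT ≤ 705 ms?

4

Information budget: (705 − 290)/180 = 2.3056 bits, so n ≤ 2^2.3056 = 4.944 → at most 4.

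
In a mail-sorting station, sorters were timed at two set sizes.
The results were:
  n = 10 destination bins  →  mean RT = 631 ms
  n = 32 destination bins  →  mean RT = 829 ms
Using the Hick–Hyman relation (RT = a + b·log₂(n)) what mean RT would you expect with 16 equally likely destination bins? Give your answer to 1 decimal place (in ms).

With log₂ n on the abscissa the relation is linear; from the two conditions:
  b = (829 − 631) / (log₂ 32 − log₂ 10) = 198 / (5 − 3.3219) = 117.993 ms/bit
  a = 631 − 117.993 × 3.3219 = 239.037 ms
Then RT(16) = 239.037 + 117.993 × log₂ 16 = 239.037 + 117.993 × 4 ≈ 711.007 ms.

711.0 ms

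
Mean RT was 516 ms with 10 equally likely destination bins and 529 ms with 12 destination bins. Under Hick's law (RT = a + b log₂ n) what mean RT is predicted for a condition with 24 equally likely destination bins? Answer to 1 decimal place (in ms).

RT is linear in log₂ n, so two points fix the line:
  b = (529 − 516) / (log₂ 12 − log₂ 10) = 13 / (3.5850 − 3.3219) = 49.423 ms/bit
  a = 516 − 49.423 × 3.3219 = 351.820 ms
Then RT(24) = 351.820 + 49.423 × log₂ 24 = 351.820 + 49.423 × 4.5850 ≈ 578.423 ms.

578.4 ms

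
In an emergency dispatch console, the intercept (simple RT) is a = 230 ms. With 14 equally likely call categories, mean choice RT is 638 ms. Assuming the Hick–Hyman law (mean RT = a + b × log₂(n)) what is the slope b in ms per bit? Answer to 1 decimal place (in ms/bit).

b = (638 − 230) / log₂(14) = 408 / 3.8074 = 107.161 ms/bit.

107.2 ms/bit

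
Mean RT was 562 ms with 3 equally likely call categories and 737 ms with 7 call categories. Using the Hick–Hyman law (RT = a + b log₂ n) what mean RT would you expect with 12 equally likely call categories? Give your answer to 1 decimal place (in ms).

848.3 ms

Fit slope and intercept:
  b = (737 − 562) / (log₂ 7 − log₂ 3) = 175 / (2.8074 − 1.5850) = 143.162 ms/bit
  a = 562 − 143.162 × 1.5850 = 335.094 ms
Then RT(12) = 335.094 + 143.162 × log₂ 12 = 335.094 + 143.162 × 3.5850 ≈ 848.324 ms.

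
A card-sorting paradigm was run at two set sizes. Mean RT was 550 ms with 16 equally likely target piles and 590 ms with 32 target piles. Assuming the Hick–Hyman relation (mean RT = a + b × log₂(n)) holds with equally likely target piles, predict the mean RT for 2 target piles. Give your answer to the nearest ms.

430 ms

Fit slope and intercept:
  b = (590 − 550) / (log₂ 32 − log₂ 16) = 40 / (5 − 4) = 40 ms/bit
  a = 550 − 40 × 4 = 390 ms
Then RT(2) = 390 + 40 × log₂ 2 = 390 + 40 × 1 ≈ 430.000 ms.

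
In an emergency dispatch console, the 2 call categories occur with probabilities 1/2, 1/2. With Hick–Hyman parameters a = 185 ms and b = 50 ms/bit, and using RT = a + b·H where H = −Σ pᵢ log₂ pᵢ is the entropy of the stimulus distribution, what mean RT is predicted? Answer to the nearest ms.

235 ms

Each term −pᵢ log₂ pᵢ: 0.5·1 + 0.5·1; summed, H = 1.000 bits.
Mean RT = a + bH = 185 + 50·1.000 = 235.00 ms.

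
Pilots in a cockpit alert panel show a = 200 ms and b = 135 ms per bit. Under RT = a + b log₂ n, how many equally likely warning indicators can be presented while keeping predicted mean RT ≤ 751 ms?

Information budget: (751 − 200)/135 = 4.0815 bits, so n ≤ 2^4.0815 = 16.930 → at most 16.

16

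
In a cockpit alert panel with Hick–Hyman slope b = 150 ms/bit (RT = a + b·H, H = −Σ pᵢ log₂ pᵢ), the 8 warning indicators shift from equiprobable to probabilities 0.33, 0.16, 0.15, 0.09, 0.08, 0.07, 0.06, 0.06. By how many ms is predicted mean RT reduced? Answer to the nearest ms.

The RT saving is b·ΔH. Equiprobable H₀ = log₂(8) = 3.0000 bits; with the given probabilities H = 2.7212 bits.
b·(H₀ − H) = 150 × (3.0000 − 2.7212) = 41.82 ms.

42 ms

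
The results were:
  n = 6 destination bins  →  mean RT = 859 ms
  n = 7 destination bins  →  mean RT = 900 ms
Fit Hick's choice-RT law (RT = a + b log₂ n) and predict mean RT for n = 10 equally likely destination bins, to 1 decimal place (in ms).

994.9 ms

Fit slope and intercept:
  b = (900 − 859) / (log₂ 7 − log₂ 6) = 41 / (2.8074 − 2.5850) = 184.359 ms/bit
  a = 859 − 184.359 × 2.5850 = 382.439 ms
Then RT(10) = 382.439 + 184.359 × log₂ 10 = 382.439 + 184.359 × 3.3219 ≈ 994.866 ms.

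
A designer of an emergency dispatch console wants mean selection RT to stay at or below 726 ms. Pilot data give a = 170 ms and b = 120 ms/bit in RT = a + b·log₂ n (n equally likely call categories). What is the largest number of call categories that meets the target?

24

Information budget: (726 − 170)/120 = 4.6333 bits, so n ≤ 2^4.6333 = 24.818 → at most 24.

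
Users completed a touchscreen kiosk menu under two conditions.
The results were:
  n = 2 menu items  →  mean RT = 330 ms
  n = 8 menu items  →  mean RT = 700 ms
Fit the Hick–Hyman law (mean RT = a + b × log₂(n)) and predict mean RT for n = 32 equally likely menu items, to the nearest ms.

With log₂ n on the abscissa the relation is linear; from the two conditions:
  b = (700 − 330) / (log₂ 8 − log₂ 2) = 370 / (3 − 1) = 185 ms/bit
  a = 330 − 185 × 1 = 145 ms
Then RT(32) = 145 + 185 × log₂ 32 = 145 + 185 × 5 ≈ 1070.000 ms.

1070 ms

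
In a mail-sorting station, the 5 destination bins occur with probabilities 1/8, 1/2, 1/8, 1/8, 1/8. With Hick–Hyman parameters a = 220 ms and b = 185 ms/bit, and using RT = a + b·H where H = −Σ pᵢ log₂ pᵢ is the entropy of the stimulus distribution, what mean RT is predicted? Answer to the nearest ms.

590 ms

Each term −pᵢ log₂ pᵢ: 0.125·3 + 0.5·1 + 0.125·3 + 0.125·3 + 0.125·3; summed, H = 2.000 bits.
Mean RT = a + bH = 220 + 185·2.000 = 590.00 ms.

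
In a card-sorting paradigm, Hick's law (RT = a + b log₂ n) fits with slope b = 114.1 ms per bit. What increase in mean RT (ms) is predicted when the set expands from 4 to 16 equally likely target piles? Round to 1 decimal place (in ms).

228.2 ms

ΔRT = (a + b log₂ n₂) − (a + b log₂ n₁) = b·(log₂ n₂ − log₂ n₁).
log₂(16) − log₂(4) = log₂(16/4) = log₂(4) = 2.
ΔRT = 114.1 × 2.0000 = 228.200 ms.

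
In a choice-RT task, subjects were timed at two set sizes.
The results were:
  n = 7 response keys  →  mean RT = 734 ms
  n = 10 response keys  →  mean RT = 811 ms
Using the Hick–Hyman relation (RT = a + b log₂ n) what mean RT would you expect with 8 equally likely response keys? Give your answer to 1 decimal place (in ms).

Solve the two-equation system in a and b:
  b = (811 − 734) / (log₂ 10 − log₂ 7) = 77 / (3.3219 − 2.8074) = 149.639 ms/bit
  a = 734 − 149.639 × 2.8074 = 313.911 ms
Then RT(8) = 313.911 + 149.639 × log₂ 8 = 313.911 + 149.639 × 3 ≈ 762.827 ms.

762.8 ms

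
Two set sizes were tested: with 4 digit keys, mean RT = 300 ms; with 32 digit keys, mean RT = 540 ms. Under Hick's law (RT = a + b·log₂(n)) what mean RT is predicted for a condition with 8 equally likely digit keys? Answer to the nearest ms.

380 ms

Solve the two-equation system in a and b:
  b = (540 − 300) / (log₂ 32 − log₂ 4) = 240 / (5 − 2) = 80 ms/bit
  a = 300 − 80 × 2 = 140 ms
Then RT(8) = 140 + 80 × log₂ 8 = 140 + 80 × 3 ≈ 380.000 ms.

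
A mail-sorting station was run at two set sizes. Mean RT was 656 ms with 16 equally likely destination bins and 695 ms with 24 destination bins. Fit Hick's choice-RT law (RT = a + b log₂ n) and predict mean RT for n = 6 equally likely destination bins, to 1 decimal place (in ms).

RT is linear in log₂ n, so two points fix the line:
  b = (695 − 656) / (log₂ 24 − log₂ 16) = 39 / (4.5850 − 4) = 66.671 ms/bit
  a = 656 − 66.671 × 4 = 389.316 ms
Then RT(6) = 389.316 + 66.671 × log₂ 6 = 389.316 + 66.671 × 2.5850 ≈ 561.658 ms.

561.7 ms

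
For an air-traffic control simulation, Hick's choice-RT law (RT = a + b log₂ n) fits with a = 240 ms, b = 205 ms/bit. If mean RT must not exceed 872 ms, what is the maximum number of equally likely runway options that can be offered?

Information budget: (872 − 240)/205 = 3.0829 bits, so n ≤ 2^3.0829 = 8.473 → at most 8.

8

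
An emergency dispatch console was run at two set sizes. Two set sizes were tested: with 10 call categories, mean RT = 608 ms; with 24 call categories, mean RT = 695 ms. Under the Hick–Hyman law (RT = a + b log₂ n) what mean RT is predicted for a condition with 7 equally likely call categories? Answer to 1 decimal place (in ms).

572.6 ms

Solve the two-equation system in a and b:
  b = (695 − 608) / (log₂ 24 − log₂ 10) = 87 / (4.5850 − 3.3219) = 68.882 ms/bit
  a = 608 − 68.882 × 3.3219 = 379.180 ms
Then RT(7) = 379.180 + 68.882 × log₂ 7 = 379.180 + 68.882 × 2.8074 ≈ 572.555 ms.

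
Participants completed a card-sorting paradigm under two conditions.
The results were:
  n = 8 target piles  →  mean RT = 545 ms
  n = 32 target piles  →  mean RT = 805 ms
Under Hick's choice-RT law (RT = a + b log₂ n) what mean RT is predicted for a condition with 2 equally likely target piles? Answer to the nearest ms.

With log₂ n on the abscissa the relation is linear; from the two conditions:
  b = (805 − 545) / (log₂ 32 − log₂ 8) = 260 / (5 − 3) = 130 ms/bit
  a = 545 − 130 × 3 = 155 ms
Then RT(2) = 155 + 130 × log₂ 2 = 155 + 130 × 1 ≈ 285.000 ms.

285 ms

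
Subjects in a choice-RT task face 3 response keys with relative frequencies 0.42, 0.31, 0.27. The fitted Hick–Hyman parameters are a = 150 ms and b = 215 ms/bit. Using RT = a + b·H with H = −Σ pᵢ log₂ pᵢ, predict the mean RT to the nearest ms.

485 ms

H = 0.42·log₂(1/0.42) + 0.31·log₂(1/0.31) + 0.27·log₂(1/0.27) = 1.5595 bits.
RT = 150 + 215 × 1.5595 = 485.28 ms.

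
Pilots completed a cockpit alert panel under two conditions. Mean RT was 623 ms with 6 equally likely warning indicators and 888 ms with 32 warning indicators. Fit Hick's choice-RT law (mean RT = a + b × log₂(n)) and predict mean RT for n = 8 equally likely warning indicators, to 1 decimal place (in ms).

RT is linear in log₂ n, so two points fix the line:
  b = (888 − 623) / (log₂ 32 − log₂ 6) = 265 / (5 − 2.5850) = 109.729 ms/bit
  a = 623 − 109.729 × 2.5850 = 339.354 ms
Then RT(8) = 339.354 + 109.729 × log₂ 8 = 339.354 + 109.729 × 3 ≈ 668.542 ms.

668.5 ms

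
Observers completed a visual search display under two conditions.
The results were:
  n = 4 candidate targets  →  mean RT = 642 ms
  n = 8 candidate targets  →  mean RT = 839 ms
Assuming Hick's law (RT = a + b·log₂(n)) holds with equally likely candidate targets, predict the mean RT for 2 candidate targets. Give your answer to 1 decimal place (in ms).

Fit slope and intercept:
  b = (839 − 642) / (log₂ 8 − log₂ 4) = 197 / (3 − 2) = 197.000 ms/bit
  a = 642 − 197.000 × 2 = 248.000 ms
Then RT(2) = 248.000 + 197.000 × log₂ 2 = 248.000 + 197.000 × 1 ≈ 445.000 ms.

445.0 ms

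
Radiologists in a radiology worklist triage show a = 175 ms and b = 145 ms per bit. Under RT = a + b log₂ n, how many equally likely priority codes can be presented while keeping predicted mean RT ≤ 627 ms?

Set 175 + 145·log₂ n ≤ 627 → log₂ n ≤ (627 − 175)/145 = 3.1172.
So n ≤ 2^3.1172 = 8.677; the largest integer n is 8.

8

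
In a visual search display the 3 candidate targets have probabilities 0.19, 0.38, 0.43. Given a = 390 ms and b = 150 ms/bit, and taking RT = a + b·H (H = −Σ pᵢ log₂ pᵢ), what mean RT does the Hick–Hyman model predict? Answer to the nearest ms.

616 ms

Entropy contributions −pᵢ log₂ pᵢ: 0.4552, 0.5305, 0.5236; sum H = 1.5092 bits.
RT = a + bH = 390 + 150·1.5092 = 616.39 ms.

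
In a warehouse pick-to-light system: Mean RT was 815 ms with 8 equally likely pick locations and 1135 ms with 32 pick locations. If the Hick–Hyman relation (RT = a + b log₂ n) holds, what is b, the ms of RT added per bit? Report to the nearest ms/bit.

160 ms/bit

The slope on a log₂ axis is (1135 − 815) / (5 − 3) = 160 ms/bit.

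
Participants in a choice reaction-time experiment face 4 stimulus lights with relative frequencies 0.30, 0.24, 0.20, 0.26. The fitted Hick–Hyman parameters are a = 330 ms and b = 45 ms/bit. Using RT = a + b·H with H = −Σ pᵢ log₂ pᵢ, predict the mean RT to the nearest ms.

419 ms

Entropy contributions −pᵢ log₂ pᵢ: 0.5211, 0.4941, 0.4644, 0.5053; sum H = 1.9849 bits.
RT = a + bH = 330 + 45·1.9849 = 419.32 ms.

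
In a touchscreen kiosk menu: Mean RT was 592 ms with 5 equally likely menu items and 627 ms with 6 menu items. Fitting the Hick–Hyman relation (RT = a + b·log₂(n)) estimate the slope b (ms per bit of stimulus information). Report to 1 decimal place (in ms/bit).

133.1 ms/bit

b = (RT₂ − RT₁)/(log₂ n₂ − log₂ n₁) = (627 − 592)/(2.5850 − 2.3219) = 133.062 ms/bit.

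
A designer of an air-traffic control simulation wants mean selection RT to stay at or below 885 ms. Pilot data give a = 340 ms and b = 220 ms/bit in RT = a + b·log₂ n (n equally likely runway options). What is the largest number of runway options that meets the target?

5

Set 340 + 220·log₂ n ≤ 885 → log₂ n ≤ (885 − 340)/220 = 2.4773.
So n ≤ 2^2.4773 = 5.568; the largest integer n is 5.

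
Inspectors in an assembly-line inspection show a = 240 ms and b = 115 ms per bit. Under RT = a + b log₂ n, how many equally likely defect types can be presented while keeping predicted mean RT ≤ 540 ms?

115·log₂ n ≤ 540 − 240 = 300, giving log₂ n ≤ 2.6087 and n ≤ 6.100. The largest whole number is 6.

6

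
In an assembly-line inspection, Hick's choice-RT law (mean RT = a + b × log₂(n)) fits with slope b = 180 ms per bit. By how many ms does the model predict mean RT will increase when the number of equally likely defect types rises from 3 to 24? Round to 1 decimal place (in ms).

Only the slope matters, since a is common to both: ΔRT = b·log₂(n₂/n₁).
log₂(24) − log₂(3) = log₂(24/3) = log₂(8) = 3.
ΔRT = 180 × 3.0000 = 540.000 ms.

540.0 ms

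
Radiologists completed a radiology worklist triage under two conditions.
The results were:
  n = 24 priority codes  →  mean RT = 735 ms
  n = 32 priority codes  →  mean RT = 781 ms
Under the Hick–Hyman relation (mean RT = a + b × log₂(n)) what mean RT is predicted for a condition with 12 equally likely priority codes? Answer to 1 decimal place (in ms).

624.2 ms

Solve the two-equation system in a and b:
  b = (781 − 735) / (log₂ 32 − log₂ 24) = 46 / (5 − 4.5850) = 110.833 ms/bit
  a = 735 − 110.833 × 4.5850 = 226.833 ms
Then RT(12) = 226.833 + 110.833 × log₂ 12 = 226.833 + 110.833 × 3.5850 ≈ 624.167 ms.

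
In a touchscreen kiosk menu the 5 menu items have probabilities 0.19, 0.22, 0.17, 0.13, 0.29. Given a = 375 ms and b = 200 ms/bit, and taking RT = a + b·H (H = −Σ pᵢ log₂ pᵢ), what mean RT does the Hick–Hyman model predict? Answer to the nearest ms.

829 ms

H = 0.19·log₂(1/0.19) + 0.22·log₂(1/0.22) + 0.17·log₂(1/0.17) + 0.13·log₂(1/0.13) + 0.29·log₂(1/0.29) = 2.2709 bits.
RT = 375 + 200 × 2.2709 = 829.19 ms.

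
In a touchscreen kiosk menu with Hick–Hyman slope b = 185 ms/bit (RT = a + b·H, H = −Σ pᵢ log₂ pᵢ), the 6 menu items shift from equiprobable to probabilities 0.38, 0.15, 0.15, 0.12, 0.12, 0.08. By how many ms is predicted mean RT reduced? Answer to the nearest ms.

38 ms

Equiprobable entropy H₀ = log₂ 6 = 2.5850 bits.
Skewed entropy H = −Σ pᵢ log₂ pᵢ = 2.3772 bits.
ΔRT = b·(H₀ − H) = 185 × 0.2078 = 38.44 ms.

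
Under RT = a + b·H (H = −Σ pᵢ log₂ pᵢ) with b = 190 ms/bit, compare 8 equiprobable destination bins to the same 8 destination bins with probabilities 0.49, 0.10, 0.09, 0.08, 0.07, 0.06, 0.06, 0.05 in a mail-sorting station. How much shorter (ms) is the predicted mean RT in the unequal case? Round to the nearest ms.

112 ms

Equiprobable entropy H₀ = log₂ 8 = 3.0000 bits.
Skewed entropy H = −Σ pᵢ log₂ pᵢ = 2.4124 bits.
ΔRT = b·(H₀ − H) = 190 × 0.5876 = 111.65 ms.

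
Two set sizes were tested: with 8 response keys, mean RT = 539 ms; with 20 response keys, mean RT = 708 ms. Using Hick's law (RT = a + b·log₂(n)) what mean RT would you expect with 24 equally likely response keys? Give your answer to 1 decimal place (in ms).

741.6 ms

RT is linear in log₂ n, so two points fix the line:
  b = (708 − 539) / (log₂ 20 − log₂ 8) = 169 / (4.3219 − 3) = 127.844 ms/bit
  a = 539 − 127.844 × 3 = 155.469 ms
Then RT(24) = 155.469 + 127.844 × log₂ 24 = 155.469 + 127.844 × 4.5850 ≈ 741.627 ms.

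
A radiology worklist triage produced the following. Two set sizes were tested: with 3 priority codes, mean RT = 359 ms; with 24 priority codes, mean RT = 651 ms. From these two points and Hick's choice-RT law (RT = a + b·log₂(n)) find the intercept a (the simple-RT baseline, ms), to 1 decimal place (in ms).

204.7 ms

Slope: b = (651 − 359) / (log₂ 24 − log₂ 3) = 292/3.0000 = 97.333 ms/bit.
a = RT₁ − b·log₂ n₁ = 359 − 97.333 × 1.5850 = 204.730 ms.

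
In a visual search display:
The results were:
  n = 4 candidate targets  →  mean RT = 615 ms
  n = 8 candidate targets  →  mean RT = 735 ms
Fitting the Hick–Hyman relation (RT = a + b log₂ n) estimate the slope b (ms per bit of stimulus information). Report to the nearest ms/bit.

120 ms/bit

The slope on a log₂ axis is (735 − 615) / (3 − 2) = 120 ms/bit.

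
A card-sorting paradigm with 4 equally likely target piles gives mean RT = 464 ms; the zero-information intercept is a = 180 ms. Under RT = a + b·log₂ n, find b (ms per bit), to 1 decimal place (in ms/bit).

4 alternatives carry log₂ 4 = 2 bits; the choice cost is 464 − 180 = 284 ms, so b = 284/2 = 142.000 ms/bit.

142.0 ms/bit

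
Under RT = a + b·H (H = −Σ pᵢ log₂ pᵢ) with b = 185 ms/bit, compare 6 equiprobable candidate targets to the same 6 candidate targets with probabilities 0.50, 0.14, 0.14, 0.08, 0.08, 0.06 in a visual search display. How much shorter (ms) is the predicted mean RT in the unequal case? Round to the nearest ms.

86 ms

The RT saving is b·ΔH. Equiprobable H₀ = log₂(6) = 2.5850 bits; with the given probabilities H = 2.1208 bits.
b·(H₀ − H) = 185 × (2.5850 − 2.1208) = 85.88 ms.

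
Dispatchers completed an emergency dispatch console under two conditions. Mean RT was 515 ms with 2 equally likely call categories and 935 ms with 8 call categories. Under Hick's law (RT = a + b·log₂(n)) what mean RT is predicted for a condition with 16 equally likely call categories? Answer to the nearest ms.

RT is linear in log₂ n, so two points fix the line:
  b = (935 − 515) / (log₂ 8 − log₂ 2) = 420 / (3 − 1) = 210 ms/bit
  a = 515 − 210 × 1 = 305 ms
Then RT(16) = 305 + 210 × log₂ 16 = 305 + 210 × 4 ≈ 1145.000 ms.

1145 ms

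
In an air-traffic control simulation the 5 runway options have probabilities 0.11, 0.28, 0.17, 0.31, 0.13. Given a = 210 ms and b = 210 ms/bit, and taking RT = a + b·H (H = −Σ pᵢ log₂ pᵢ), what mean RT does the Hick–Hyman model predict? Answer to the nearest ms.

H = 0.11·log₂(1/0.11) + 0.28·log₂(1/0.28) + 0.17·log₂(1/0.17) + 0.31·log₂(1/0.31) + 0.13·log₂(1/0.13) = 2.2055 bits.
RT = 210 + 210 × 2.2055 = 673.16 ms.

673 ms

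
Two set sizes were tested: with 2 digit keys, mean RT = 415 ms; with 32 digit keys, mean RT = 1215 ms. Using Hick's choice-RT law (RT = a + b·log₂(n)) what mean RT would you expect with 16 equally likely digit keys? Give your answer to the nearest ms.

Fit slope and intercept:
  b = (1215 − 415) / (log₂ 32 − log₂ 2) = 800 / (5 − 1) = 200 ms/bit
  a = 415 − 200 × 1 = 215 ms
Then RT(16) = 215 + 200 × log₂ 16 = 215 + 200 × 4 ≈ 1015.000 ms.

1015 ms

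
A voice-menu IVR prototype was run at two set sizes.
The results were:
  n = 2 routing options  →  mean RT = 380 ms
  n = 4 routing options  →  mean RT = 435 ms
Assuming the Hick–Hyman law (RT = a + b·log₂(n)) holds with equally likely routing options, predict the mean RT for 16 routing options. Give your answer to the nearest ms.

With log₂ n on the abscissa the relation is linear; from the two conditions:
  b = (435 − 380) / (log₂ 4 − log₂ 2) = 55 / (2 − 1) = 55 ms/bit
  a = 380 − 55 × 1 = 325 ms
Then RT(16) = 325 + 55 × log₂ 16 = 325 + 55 × 4 ≈ 545.000 ms.

545 ms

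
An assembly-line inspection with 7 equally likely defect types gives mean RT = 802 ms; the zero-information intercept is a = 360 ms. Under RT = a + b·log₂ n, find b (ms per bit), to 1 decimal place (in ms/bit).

log₂(7) = 2.8074 bits.
b = (RT − a)/log₂ n = (802 − 360) / 2.8074 = 157.444 ms/bit.

157.4 ms/bit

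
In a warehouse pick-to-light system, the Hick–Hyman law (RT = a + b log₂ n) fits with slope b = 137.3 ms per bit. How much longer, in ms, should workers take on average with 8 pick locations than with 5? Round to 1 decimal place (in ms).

93.1 ms

Only the slope matters, since a is common to both: ΔRT = b·log₂(n₂/n₁).
log₂(8) − log₂(5) = 3 − 2.3219 = 0.6781.
ΔRT = 137.3 × 0.6781 = 93.099 ms.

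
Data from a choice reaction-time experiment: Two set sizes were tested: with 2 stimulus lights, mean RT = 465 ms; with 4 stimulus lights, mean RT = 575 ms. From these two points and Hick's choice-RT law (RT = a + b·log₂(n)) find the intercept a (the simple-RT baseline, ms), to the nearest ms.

355 ms

b = (RT₂ − RT₁)/(log₂ n₂ − log₂ n₁) = (575 − 465)/(2 − 1) = 110 ms/bit.
a = RT₁ − b·log₂ n₁ = 465 − 110 × 1 = 355.000 ms.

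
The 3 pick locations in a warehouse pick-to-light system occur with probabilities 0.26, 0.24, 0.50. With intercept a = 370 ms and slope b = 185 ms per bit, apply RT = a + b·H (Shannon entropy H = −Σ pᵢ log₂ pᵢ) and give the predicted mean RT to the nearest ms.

H = 0.26·log₂(1/0.26) + 0.24·log₂(1/0.24) + 0.50·log₂(1/0.50) = 1.4994 bits.
RT = 370 + 185 × 1.4994 = 647.39 ms.

647 ms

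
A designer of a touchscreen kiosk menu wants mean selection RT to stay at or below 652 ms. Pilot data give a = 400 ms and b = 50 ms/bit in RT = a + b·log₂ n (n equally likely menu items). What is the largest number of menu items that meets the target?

Set 400 + 50·log₂ n ≤ 652 → log₂ n ≤ (652 − 400)/50 = 5.0400.
So n ≤ 2^5.0400 = 32.900; the largest integer n is 32.

32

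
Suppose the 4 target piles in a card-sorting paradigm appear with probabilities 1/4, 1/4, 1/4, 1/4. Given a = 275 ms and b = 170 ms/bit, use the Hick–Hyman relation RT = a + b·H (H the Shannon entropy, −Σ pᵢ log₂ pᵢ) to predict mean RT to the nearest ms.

Each term −pᵢ log₂ pᵢ: 0.25·2 + 0.25·2 + 0.25·2 + 0.25·2; summed, H = 2.000 bits.
Mean RT = a + bH = 275 + 170·2.000 = 615.00 ms.

615 ms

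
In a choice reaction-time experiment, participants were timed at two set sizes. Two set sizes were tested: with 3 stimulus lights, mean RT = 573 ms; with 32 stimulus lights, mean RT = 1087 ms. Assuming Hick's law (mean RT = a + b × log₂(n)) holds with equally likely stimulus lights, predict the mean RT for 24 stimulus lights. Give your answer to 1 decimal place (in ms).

1024.5 ms

RT is linear in log₂ n, so two points fix the line:
  b = (1087 − 573) / (log₂ 32 − log₂ 3) = 514 / (5 − 1.5850) = 150.511 ms/bit
  a = 573 − 150.511 × 1.5850 = 334.446 ms
Then RT(24) = 334.446 + 150.511 × log₂ 24 = 334.446 + 150.511 × 4.5850 ≈ 1024.532 ms.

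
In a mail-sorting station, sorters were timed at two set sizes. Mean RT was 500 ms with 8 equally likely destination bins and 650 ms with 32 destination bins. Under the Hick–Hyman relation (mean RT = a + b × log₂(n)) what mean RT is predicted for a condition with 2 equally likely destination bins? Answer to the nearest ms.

350 ms

RT is linear in log₂ n, so two points fix the line:
  b = (650 − 500) / (log₂ 32 − log₂ 8) = 150 / (5 − 3) = 75 ms/bit
  a = 500 − 75 × 3 = 275 ms
Then RT(2) = 275 + 75 × log₂ 2 = 275 + 75 × 1 ≈ 350.000 ms.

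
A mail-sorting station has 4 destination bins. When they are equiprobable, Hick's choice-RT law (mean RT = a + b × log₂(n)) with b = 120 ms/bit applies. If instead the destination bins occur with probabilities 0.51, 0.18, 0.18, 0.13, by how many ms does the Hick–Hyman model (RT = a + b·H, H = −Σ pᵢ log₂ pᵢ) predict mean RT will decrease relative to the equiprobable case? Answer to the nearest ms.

The RT saving is b·ΔH. Equiprobable H₀ = log₂(4) = 2.0000 bits; with the given probabilities H = 1.7687 bits.
b·(H₀ − H) = 120 × (2.0000 − 1.7687) = 27.76 ms.

28 ms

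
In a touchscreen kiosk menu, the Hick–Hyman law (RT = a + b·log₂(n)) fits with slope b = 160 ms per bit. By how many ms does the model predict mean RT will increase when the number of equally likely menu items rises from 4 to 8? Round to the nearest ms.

Only the slope matters, since a is common to both: ΔRT = b·log₂(n₂/n₁).
log₂(8) − log₂(4) = log₂(8/4) = log₂(2) = 1.
ΔRT = 160 × 1.0000 = 160.000 ms.

160 ms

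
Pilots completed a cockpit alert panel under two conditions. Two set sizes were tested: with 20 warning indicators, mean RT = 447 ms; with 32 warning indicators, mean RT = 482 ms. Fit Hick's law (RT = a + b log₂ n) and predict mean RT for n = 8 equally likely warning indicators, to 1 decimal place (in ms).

378.8 ms

RT is linear in log₂ n, so two points fix the line:
  b = (482 − 447) / (log₂ 32 − log₂ 20) = 35 / (5 − 4.3219) = 51.617 ms/bit
  a = 447 − 51.617 × 4.3219 = 223.915 ms
Then RT(8) = 223.915 + 51.617 × log₂ 8 = 223.915 + 51.617 × 3 ≈ 378.766 ms.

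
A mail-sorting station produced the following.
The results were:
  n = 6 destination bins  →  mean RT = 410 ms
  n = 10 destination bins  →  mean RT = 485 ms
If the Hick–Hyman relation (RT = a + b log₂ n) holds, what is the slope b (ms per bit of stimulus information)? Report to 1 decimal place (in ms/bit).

Slope: b = (485 − 410) / (log₂ 10 − log₂ 6) = 75/0.7370 = 101.769 ms/bit.

101.8 ms/bit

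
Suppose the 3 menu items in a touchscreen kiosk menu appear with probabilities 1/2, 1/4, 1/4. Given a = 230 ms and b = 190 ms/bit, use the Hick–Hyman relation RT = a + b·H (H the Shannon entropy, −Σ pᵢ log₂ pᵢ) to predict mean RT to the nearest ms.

515 ms

Each term −pᵢ log₂ pᵢ: 0.5·1 + 0.25·2 + 0.25·2; summed, H = 1.500 bits.
Mean RT = a + bH = 230 + 190·1.500 = 515.00 ms.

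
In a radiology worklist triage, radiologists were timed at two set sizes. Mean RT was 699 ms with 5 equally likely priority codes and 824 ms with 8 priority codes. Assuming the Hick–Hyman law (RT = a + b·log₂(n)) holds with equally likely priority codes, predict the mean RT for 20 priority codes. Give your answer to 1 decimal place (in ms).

RT is linear in log₂ n, so two points fix the line:
  b = (824 − 699) / (log₂ 8 − log₂ 5) = 125 / (3 − 2.3219) = 184.346 ms/bit
  a = 699 − 184.346 × 2.3219 = 270.961 ms
Then RT(20) = 270.961 + 184.346 × log₂ 20 = 270.961 + 184.346 × 4.3219 ≈ 1067.692 ms.

1067.7 ms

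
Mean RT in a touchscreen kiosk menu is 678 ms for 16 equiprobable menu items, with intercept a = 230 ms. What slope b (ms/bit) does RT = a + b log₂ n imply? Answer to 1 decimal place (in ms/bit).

b = (678 − 230) / log₂(16) = 448 / 4 = 112.000 ms/bit.

112.0 ms/bit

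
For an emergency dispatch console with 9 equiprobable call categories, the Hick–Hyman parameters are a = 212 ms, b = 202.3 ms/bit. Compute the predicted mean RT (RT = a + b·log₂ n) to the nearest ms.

log₂(9) = 3.1699 bits, so RT = 212 + 202.3 × 3.1699 ≈ 853.276 ms.

853 ms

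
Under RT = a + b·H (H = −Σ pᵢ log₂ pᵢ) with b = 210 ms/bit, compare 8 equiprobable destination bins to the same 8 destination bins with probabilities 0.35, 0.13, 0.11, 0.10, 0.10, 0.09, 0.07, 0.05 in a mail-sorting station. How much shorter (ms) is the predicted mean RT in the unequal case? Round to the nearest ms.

Equiprobable entropy H₀ = log₂ 8 = 3.0000 bits.
Skewed entropy H = −Σ pᵢ log₂ pᵢ = 2.7247 bits.
ΔRT = b·(H₀ − H) = 210 × 0.2753 = 57.81 ms.

58 ms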